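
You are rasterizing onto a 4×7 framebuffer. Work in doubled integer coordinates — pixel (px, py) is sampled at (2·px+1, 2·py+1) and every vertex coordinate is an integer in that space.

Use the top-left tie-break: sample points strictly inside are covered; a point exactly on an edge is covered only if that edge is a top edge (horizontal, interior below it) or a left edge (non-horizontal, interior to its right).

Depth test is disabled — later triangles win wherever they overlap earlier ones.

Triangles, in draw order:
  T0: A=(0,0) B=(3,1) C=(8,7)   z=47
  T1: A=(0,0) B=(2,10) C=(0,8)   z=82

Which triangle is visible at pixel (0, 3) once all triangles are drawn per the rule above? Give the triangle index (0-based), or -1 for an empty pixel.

T0:
  2·area = 13
  edge (0, 0)→(3, 1): d=(3,1) right/bottom  bias=-1
  edge (3, 1)→(8, 7): d=(5,6) right/bottom  bias=-1
  edge (8, 7)→(0, 0): d=(-8,-7) top-left  bias=+0
    (1,0)@(3, 1): e=[0,0,13] → .  [on edge]
  covered (0 px):
    . . . .
    . . . .
    . . . .
    . . . .
    . . . .
    . . . .
    . . . .
T1:
  2·area = 16
  edge (0, 0)→(2, 10): d=(2,10) right/bottom  bias=-1
  edge (2, 10)→(0, 8): d=(-2,-2) top-left  bias=+0
  edge (0, 8)→(0, 0): d=(0,-8) top-left  bias=+0
    (0,2)@(1, 5): e=[0,8,8] → .  [on edge]
    (0,3)@(1, 7): e=[4,4,8] → X
    (1,3)@(3, 7): e=[-16,8,24] → .
    (0,4)@(1, 9): e=[8,0,8] → X  [on edge]
    (1,4)@(3, 9): e=[-12,4,24] → .
    (0,5)@(1, 11): e=[12,-4,8] → .
    (1,5)@(3, 11): e=[-8,0,24] → .  [on edge]
    (2,6)@(5, 13): e=[-24,0,40] → .  [on edge]
  covered (2 px):
    . . . .
    . . . .
    . . . .
    X . . .
    X . . .
    . . . .
    . . . .

Z-buffer (winner per pixel, '.' = empty):
  . . . .
  . . . .
  . . . .
  1 . . .
  1 . . .
  . . . .
  . . . .

Result: 1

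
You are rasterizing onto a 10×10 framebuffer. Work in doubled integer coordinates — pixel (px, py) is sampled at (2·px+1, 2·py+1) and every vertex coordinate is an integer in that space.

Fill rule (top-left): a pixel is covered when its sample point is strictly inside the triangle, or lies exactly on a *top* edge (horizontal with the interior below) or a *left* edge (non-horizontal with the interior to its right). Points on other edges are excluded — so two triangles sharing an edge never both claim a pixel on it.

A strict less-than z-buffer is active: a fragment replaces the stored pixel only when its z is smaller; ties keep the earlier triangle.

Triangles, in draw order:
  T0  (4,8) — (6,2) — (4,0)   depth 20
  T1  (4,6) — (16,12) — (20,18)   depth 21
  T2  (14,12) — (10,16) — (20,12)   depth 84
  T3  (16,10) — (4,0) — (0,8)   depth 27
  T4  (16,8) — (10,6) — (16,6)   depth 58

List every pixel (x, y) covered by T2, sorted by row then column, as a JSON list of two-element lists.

T0:
  2·area = 16  (B↔C swapped to make it positive)
  edge (4, 8)→(4, 0): d=(0,-8) top-left  bias=+0
  edge (4, 0)→(6, 2): d=(2,2) right/bottom  bias=-1
  edge (6, 2)→(4, 8): d=(-2,6) right/bottom  bias=-1
    (2,0)@(5, 1): e=[8,0,8] → .  [on edge]
    (2,1)@(5, 3): e=[8,4,4] → X
    (3,1)@(7, 3): e=[24,0,-8] → .  [on edge]
    (2,2)@(5, 5): e=[8,8,0] → .  [on edge]
    (4,2)@(9, 5): e=[40,0,-24] → .  [on edge]
    (5,3)@(11, 7): e=[56,0,-40] → .  [on edge]
    (6,4)@(13, 9): e=[72,0,-56] → .  [on edge]
    (1,5)@(3, 11): e=[-8,24,0] → .  [on edge]
    (7,5)@(15, 11): e=[88,0,-72] → .  [on edge]
    (8,6)@(17, 13): e=[104,0,-88] → .  [on edge]
    (9,7)@(19, 15): e=[120,0,-104] → .  [on edge]
    (0,8)@(1, 17): e=[-24,40,0] → .  [on edge]
  covered (1 px):
    . . . . . . . . . .
    . . X . . . . . . .
    . . . . . . . . . .
    . . . . . . . . . .
    . . . . . . . . . .
    . . . . . . . . . .
    . . . . . . . . . .
    . . . . . . . . . .
    . . . . . . . . . .
    . . . . . . . . . .
T1:
  2·area = 48
  edge (4, 6)→(16, 12): d=(12,6) right/bottom  bias=-1
  edge (16, 12)→(20, 18): d=(4,6) right/bottom  bias=-1
  edge (20, 18)→(4, 6): d=(-16,-12) top-left  bias=+0
    (4,4)@(9, 9): e=[6,30,12] → X
    (5,4)@(11, 9): e=[-6,18,36] → .
    (4,5)@(9, 11): e=[30,38,-20] → .
    (5,5)@(11, 11): e=[18,26,4] → X
    (6,5)@(13, 11): e=[6,14,28] → X
    (7,5)@(15, 11): e=[-6,2,52] → .
    (5,6)@(11, 13): e=[42,34,-28] → .
    (6,6)@(13, 13): e=[30,22,-4] → .
    (7,6)@(15, 13): e=[18,10,20] → X
    (8,6)@(17, 13): e=[6,-2,44] → .
    (7,7)@(15, 15): e=[42,18,-12] → .
    (8,7)@(17, 15): e=[30,6,12] → X
  covered (6 px):
    . . . . . . . . . .
    . . . . . . . . . .
    . . . . . . . . . .
    . . . . . . . . . .
    . . . . X . . . . .
    . . . . . X X . . .
    . . . . . . . X . .
    . . . . . . . . X .
    . . . . . . . . . X
    . . . . . . . . . .
T2:
  2·area = 24  (B↔C swapped to make it positive)
  edge (14, 12)→(20, 12): d=(6,0) top-left  bias=+0
  edge (20, 12)→(10, 16): d=(-10,4) right/bottom  bias=-1
  edge (10, 16)→(14, 12): d=(4,-4) top-left  bias=+0
    (9,3)@(19, 7): e=[-30,54,0] → .  [on edge]
    (8,4)@(17, 9): e=[-18,42,0] → .  [on edge]
    (7,5)@(15, 11): e=[-6,30,0] → .  [on edge]
    (6,6)@(13, 13): e=[6,18,0] → X  [on edge]
    (7,6)@(15, 13): e=[6,10,8] → X
    (8,6)@(17, 13): e=[6,2,16] → X
    (9,6)@(19, 13): e=[6,-6,24] → .
    (5,7)@(11, 15): e=[18,6,0] → X  [on edge]
    (6,7)@(13, 15): e=[18,-2,8] → .
    (7,7)@(15, 15): e=[18,-10,16] → .
    (8,7)@(17, 15): e=[18,-18,24] → .
    (4,8)@(9, 17): e=[30,-6,0] → .  [on edge]
    (3,9)@(7, 19): e=[42,-18,0] → .  [on edge]
  covered (4 px):
    . . . . . . . . . .
    . . . . . . . . . .
    . . . . . . . . . .
    . . . . . . . . . .
    . . . . . . . . . .
    . . . . . . . . . .
    . . . . . . X X X .
    . . . . . X . . . .
    . . . . . . . . . .
    . . . . . . . . . .
T3:
  2·area = 136  (B↔C swapped to make it positive)
  edge (16, 10)→(0, 8): d=(-16,-2) top-left  bias=+0
  edge (0, 8)→(4, 0): d=(4,-8) top-left  bias=+0
  edge (4, 0)→(16, 10): d=(12,10) right/bottom  bias=-1
    (2,0)@(5, 1): e=[122,12,2] → X
    (3,0)@(7, 1): e=[126,28,-18] → .
    (1,1)@(3, 3): e=[86,4,46] → X
    (3,1)@(7, 3): e=[94,36,6] → X
    (4,1)@(9, 3): e=[98,52,-14] → .
    (1,2)@(3, 5): e=[54,12,70] → X
    (4,2)@(9, 5): e=[66,60,10] → X
    (5,2)@(11, 5): e=[70,76,-10] → .
    (0,3)@(1, 7): e=[18,4,114] → X
    (5,3)@(11, 7): e=[38,84,14] → X
    (6,3)@(13, 7): e=[42,100,-6] → .
    (0,4)@(1, 9): e=[-14,12,138] → .
  covered (17 px):
    . . X . . . . . . .
    . X X X . . . . . .
    . X X X X . . . . .
    X X X X X X . . . .
    . . . . X X X . . .
    . . . . . . . . . .
    . . . . . . . . . .
    . . . . . . . . . .
    . . . . . . . . . .
    . . . . . . . . . .
T4:
  2·area = 12
  edge (16, 8)→(10, 6): d=(-6,-2) top-left  bias=+0
  edge (10, 6)→(16, 6): d=(6,0) top-left  bias=+0
  edge (16, 6)→(16, 8): d=(0,2) right/bottom  bias=-1
    (0,1)@(1, 3): e=[0,-18,30] → .  [on edge]
    (3,2)@(7, 5): e=[0,-6,18] → .  [on edge]
    (6,3)@(13, 7): e=[0,6,6] → X  [on edge]
    (7,3)@(15, 7): e=[4,6,2] → X
    (8,3)@(17, 7): e=[8,6,-2] → .
    (6,4)@(13, 9): e=[-12,18,6] → .
    (7,4)@(15, 9): e=[-8,18,2] → .
    (9,4)@(19, 9): e=[0,18,-6] → .  [on edge]
  covered (2 px):
    . . . . . . . . . .
    . . . . . . . . . .
    . . . . . . . . . .
    . . . . . . X X . .
    . . . . . . . . . .
    . . . . . . . . . .
    . . . . . . . . . .
    . . . . . . . . . .
    . . . . . . . . . .
    . . . . . . . . . .

Answer: [[6,6],[7,6],[8,6],[5,7]]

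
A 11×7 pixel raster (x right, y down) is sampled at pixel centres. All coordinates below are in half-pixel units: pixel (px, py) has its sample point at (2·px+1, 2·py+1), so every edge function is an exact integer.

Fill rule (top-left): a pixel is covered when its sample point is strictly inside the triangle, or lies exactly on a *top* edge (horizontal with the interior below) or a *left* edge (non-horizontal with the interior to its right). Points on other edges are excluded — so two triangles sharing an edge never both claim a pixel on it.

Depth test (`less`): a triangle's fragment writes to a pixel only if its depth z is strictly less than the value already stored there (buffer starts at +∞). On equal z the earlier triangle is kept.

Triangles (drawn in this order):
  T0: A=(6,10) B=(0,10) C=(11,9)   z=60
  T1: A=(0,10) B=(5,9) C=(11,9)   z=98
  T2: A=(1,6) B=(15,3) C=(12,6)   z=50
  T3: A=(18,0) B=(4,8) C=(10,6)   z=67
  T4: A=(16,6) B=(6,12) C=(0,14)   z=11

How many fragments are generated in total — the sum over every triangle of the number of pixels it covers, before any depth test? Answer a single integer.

T0:
  2·area = 6
  edge (6, 10)→(0, 10): d=(-6,0) right/bottom  bias=-1
  edge (0, 10)→(11, 9): d=(11,-1) top-left  bias=+0
  edge (11, 9)→(6, 10): d=(-5,1) right/bottom  bias=-1
    (10,3)@(21, 7): e=[18,-12,0] → .  [on edge]
    (5,4)@(11, 9): e=[6,0,0] → .  [on edge]
    (0,5)@(1, 11): e=[-6,12,0] → .  [on edge]
  covered (0 px):
    . . . . . . . . . . .
    . . . . . . . . . . .
    . . . . . . . . . . .
    . . . . . . . . . . .
    . . . . . . . . . . .
    . . . . . . . . . . .
    . . . . . . . . . . .
T1:
  2·area = 6
  edge (0, 10)→(5, 9): d=(5,-1) top-left  bias=+0
  edge (5, 9)→(11, 9): d=(6,0) top-left  bias=+0
  edge (11, 9)→(0, 10): d=(-11,1) right/bottom  bias=-1
    (7,3)@(15, 7): e=[0,-12,18] → .  [on edge]
    (0,4)@(1, 9): e=[-4,0,10] → .  [on edge]
    (1,4)@(3, 9): e=[-2,0,8] → .  [on edge]
    (2,4)@(5, 9): e=[0,0,6] → X  [on edge]
    (3,4)@(7, 9): e=[2,0,4] → X  [on edge]
    (4,4)@(9, 9): e=[4,0,2] → X  [on edge]
    (5,4)@(11, 9): e=[6,0,0] → .  [on edge]
    (6,4)@(13, 9): e=[8,0,-2] → .  [on edge]
    (7,4)@(15, 9): e=[10,0,-4] → .  [on edge]
    (8,4)@(17, 9): e=[12,0,-6] → .  [on edge]
    (9,4)@(19, 9): e=[14,0,-8] → .  [on edge]
    (10,4)@(21, 9): e=[16,0,-10] → .  [on edge]
  covered (3 px):
    . . . . . . . . . . .
    . . . . . . . . . . .
    . . . . . . . . . . .
    . . . . . . . . . . .
    . . X X X . . . . . .
    . . . . . . . . . . .
    . . . . . . . . . . .
T2:
  2·area = 33
  edge (1, 6)→(15, 3): d=(14,-3) top-left  bias=+0
  edge (15, 3)→(12, 6): d=(-3,3) right/bottom  bias=-1
  edge (12, 6)→(1, 6): d=(-11,0) right/bottom  bias=-1
    (8,0)@(17, 1): e=[-22,0,55] → .  [on edge]
    (7,1)@(15, 3): e=[0,0,33] → .  [on edge]
    (3,2)@(7, 5): e=[4,18,11] → X
    (4,2)@(9, 5): e=[10,12,11] → X
    (5,2)@(11, 5): e=[16,6,11] → X
    (6,2)@(13, 5): e=[22,0,11] → .  [on edge]
    (3,3)@(7, 7): e=[32,12,-11] → .
    (4,3)@(9, 7): e=[38,6,-11] → .
    (5,3)@(11, 7): e=[44,0,-11] → .  [on edge]
    (4,4)@(9, 9): e=[66,0,-33] → .  [on edge]
    (3,5)@(7, 11): e=[88,0,-55] → .  [on edge]
    (2,6)@(5, 13): e=[110,0,-77] → .  [on edge]
  covered (3 px):
    . . . . . . . . . . .
    . . . . . . . . . . .
    . . . X X X . . . . .
    . . . . . . . . . . .
    . . . . . . . . . . .
    . . . . . . . . . . .
    . . . . . . . . . . .
T3:
  2·area = 20  (B↔C swapped to make it positive)
  edge (18, 0)→(10, 6): d=(-8,6) right/bottom  bias=-1
  edge (10, 6)→(4, 8): d=(-6,2) right/bottom  bias=-1
  edge (4, 8)→(18, 0): d=(14,-8) top-left  bias=+0
    (6,1)@(13, 3): e=[6,12,2] → X
    (7,1)@(15, 3): e=[-6,8,18] → .
    (9,1)@(19, 3): e=[-30,0,50] → .  [on edge]
    (5,2)@(11, 5): e=[2,4,14] → X
    (6,2)@(13, 5): e=[-10,0,30] → .  [on edge]
    (3,3)@(7, 7): e=[10,0,10] → .  [on edge]
    (5,3)@(11, 7): e=[-14,-8,42] → .
    (0,4)@(1, 9): e=[30,0,-10] → .  [on edge]
  covered (2 px):
    . . . . . . . . . . .
    . . . . . . X . . . .
    . . . . . X . . . . .
    . . . . . . . . . . .
    . . . . . . . . . . .
    . . . . . . . . . . .
    . . . . . . . . . . .
T4:
  2·area = 16
  edge (16, 6)→(6, 12): d=(-10,6) right/bottom  bias=-1
  edge (6, 12)→(0, 14): d=(-6,2) right/bottom  bias=-1
  edge (0, 14)→(16, 6): d=(16,-8) top-left  bias=+0
    (10,1)@(21, 3): e=[0,24,-8] → .  [on edge]
    (10,3)@(21, 7): e=[-40,0,56] → .  [on edge]
    (5,4)@(11, 9): e=[0,8,8] → .  [on edge]
    (7,4)@(15, 9): e=[-24,0,40] → .  [on edge]
    (3,5)@(7, 11): e=[4,4,8] → X
    (4,5)@(9, 11): e=[-8,0,24] → .  [on edge]
    (1,6)@(3, 13): e=[8,0,8] → .  [on edge]
    (3,6)@(7, 13): e=[-16,-8,40] → .
  covered (1 px):
    . . . . . . . . . . .
    . . . . . . . . . . .
    . . . . . . . . . . .
    . . . . . . . . . . .
    . . . . . . . . . . .
    . . . X . . . . . . .
    . . . . . . . . . . .

Result: 9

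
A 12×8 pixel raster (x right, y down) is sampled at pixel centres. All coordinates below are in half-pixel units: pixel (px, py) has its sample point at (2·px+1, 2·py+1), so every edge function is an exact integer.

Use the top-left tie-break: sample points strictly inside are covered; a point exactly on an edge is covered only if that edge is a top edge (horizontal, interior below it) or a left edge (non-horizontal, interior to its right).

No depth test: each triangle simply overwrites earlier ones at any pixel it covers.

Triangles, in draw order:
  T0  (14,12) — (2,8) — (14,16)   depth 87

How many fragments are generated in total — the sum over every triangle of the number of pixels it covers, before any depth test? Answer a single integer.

T0:
  2·area = 48  (B↔C swapped to make it positive)
  edge (14, 12)→(14, 16): d=(0,4) right/bottom  bias=-1
  edge (14, 16)→(2, 8): d=(-12,-8) top-left  bias=+0
  edge (2, 8)→(14, 12): d=(12,4) right/bottom  bias=-1
    (2,4)@(5, 9): e=[36,12,0] → .  [on edge]
    (3,5)@(7, 11): e=[28,4,16] → X
    (4,5)@(9, 11): e=[20,20,8] → X
    (5,5)@(11, 11): e=[12,36,0] → .  [on edge]
    (3,6)@(7, 13): e=[28,-20,40] → .
    (4,6)@(9, 13): e=[20,-4,32] → .
    (5,6)@(11, 13): e=[12,12,24] → X
    (6,6)@(13, 13): e=[4,28,16] → X
    (7,6)@(15, 13): e=[-4,44,8] → .
    (8,6)@(17, 13): e=[-12,60,0] → .  [on edge]
    (5,7)@(11, 15): e=[12,-12,48] → .
    (6,7)@(13, 15): e=[4,4,40] → X
    (11,7)@(23, 15): e=[-36,84,0] → .  [on edge]
  covered (5 px):
    . . . . . . . . . . . .
    . . . . . . . . . . . .
    . . . . . . . . . . . .
    . . . . . . . . . . . .
    . . . . . . . . . . . .
    . . . X X . . . . . . .
    . . . . . X X . . . . .
    . . . . . . X . . . . .

Result: 5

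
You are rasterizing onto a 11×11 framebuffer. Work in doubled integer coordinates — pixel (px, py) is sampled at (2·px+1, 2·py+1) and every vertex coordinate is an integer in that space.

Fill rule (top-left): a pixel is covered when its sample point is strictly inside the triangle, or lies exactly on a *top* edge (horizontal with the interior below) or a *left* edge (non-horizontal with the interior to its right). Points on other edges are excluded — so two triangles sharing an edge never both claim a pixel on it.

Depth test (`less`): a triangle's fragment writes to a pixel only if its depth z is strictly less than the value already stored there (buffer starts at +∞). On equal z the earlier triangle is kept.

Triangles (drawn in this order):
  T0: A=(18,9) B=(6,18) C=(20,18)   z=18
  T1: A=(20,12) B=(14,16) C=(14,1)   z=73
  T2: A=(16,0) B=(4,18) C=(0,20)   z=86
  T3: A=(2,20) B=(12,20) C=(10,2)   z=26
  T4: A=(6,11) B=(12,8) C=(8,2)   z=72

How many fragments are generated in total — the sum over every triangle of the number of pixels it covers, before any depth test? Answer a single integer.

T0:
  2·area = 126  (B↔C swapped to make it positive)
  edge (18, 9)→(20, 18): d=(2,9) right/bottom  bias=-1
  edge (20, 18)→(6, 18): d=(-14,0) right/bottom  bias=-1
  edge (6, 18)→(18, 9): d=(12,-9) top-left  bias=+0
    (8,5)@(17, 11): e=[13,98,15] → #
    (9,5)@(19, 11): e=[-5,98,33] → ·
    (6,6)@(13, 13): e=[53,70,3] → #
    (7,6)@(15, 13): e=[35,70,21] → #
    (9,6)@(19, 13): e=[-1,70,57] → ·
    (5,7)@(11, 15): e=[75,42,9] → #
    (9,7)@(19, 15): e=[3,42,81] → #
    (10,7)@(21, 15): e=[-15,42,99] → ·
    (4,8)@(9, 17): e=[97,14,15] → #
    (10,8)@(21, 17): e=[-11,14,123] → ·
    (4,9)@(9, 19): e=[101,-14,39] → ·
    (5,9)@(11, 19): e=[83,-14,57] → ·
  covered (15 px):
    · · · · · · · · · · ·
    · · · · · · · · · · ·
    · · · · · · · · · · ·
    · · · · · · · · · · ·
    · · · · · · · · · · ·
    · · · · · · · · # · ·
    · · · · · · # # # · ·
    · · · · · # # # # # ·
    · · · · # # # # # # ·
    · · · · · · · · · · ·
    · · · · · · · · · · ·
T1:
  2·area = 90
  edge (20, 12)→(14, 16): d=(-6,4) right/bottom  bias=-1
  edge (14, 16)→(14, 1): d=(0,-15) top-left  bias=+0
  edge (14, 1)→(20, 12): d=(6,11) right/bottom  bias=-1
    (7,1)@(15, 3): e=[74,15,1] → #
    (8,1)@(17, 3): e=[66,45,-21] → ·
    (7,2)@(15, 5): e=[62,15,13] → #
    (8,2)@(17, 5): e=[54,45,-9] → ·
    (7,3)@(15, 7): e=[50,15,25] → #
    (8,3)@(17, 7): e=[42,45,3] → #
    (9,3)@(19, 7): e=[34,75,-19] → ·
    (7,4)@(15, 9): e=[38,15,37] → #
    (9,4)@(19, 9): e=[22,75,-7] → ·
    (7,5)@(15, 11): e=[26,15,49] → #
    (9,5)@(19, 11): e=[10,75,5] → #
    (10,5)@(21, 11): e=[2,105,-17] → ·
  covered (12 px):
    · · · · · · · · · · ·
    · · · · · · · # · · ·
    · · · · · · · # · · ·
    · · · · · · · # # · ·
    · · · · · · · # # · ·
    · · · · · · · # # # ·
    · · · · · · · # # · ·
    · · · · · · · # · · ·
    · · · · · · · · · · ·
    · · · · · · · · · · ·
    · · · · · · · · · · ·
T2:
  2·area = 48
  edge (16, 0)→(4, 18): d=(-12,18) right/bottom  bias=-1
  edge (4, 18)→(0, 20): d=(-4,2) right/bottom  bias=-1
  edge (0, 20)→(16, 0): d=(16,-20) top-left  bias=+0
    (5,3)@(11, 7): e=[6,30,12] → #
    (6,3)@(13, 7): e=[-30,26,52] → ·
    (4,4)@(9, 9): e=[18,26,4] → #
    (5,4)@(11, 9): e=[-18,22,44] → ·
    (4,5)@(9, 11): e=[-6,18,36] → ·
    (3,6)@(7, 13): e=[6,14,28] → #
    (4,6)@(9, 13): e=[-30,10,68] → ·
    (2,7)@(5, 15): e=[18,10,20] → #
    (3,7)@(7, 15): e=[-18,6,60] → ·
    (1,8)@(3, 17): e=[30,6,12] → #
    (2,8)@(5, 17): e=[-6,2,52] → ·
    (0,9)@(1, 19): e=[42,2,4] → #
  covered (6 px):
    · · · · · · · · · · ·
    · · · · · · · · · · ·
    · · · · · · · · · · ·
    · · · · · # · · · · ·
    · · · · # · · · · · ·
    · · · · · · · · · · ·
    · · · # · · · · · · ·
    · · # · · · · · · · ·
    · # · · · · · · · · ·
    # · · · · · · · · · ·
    · · · · · · · · · · ·
T3:
  2·area = 180  (B↔C swapped to make it positive)
  edge (2, 20)→(10, 2): d=(8,-18) top-left  bias=+0
  edge (10, 2)→(12, 20): d=(2,18) right/bottom  bias=-1
  edge (12, 20)→(2, 20): d=(-10,0) right/bottom  bias=-1
    (4,2)@(9, 5): e=[6,24,150] → #
    (5,2)@(11, 5): e=[42,-12,150] → ·
    (4,3)@(9, 7): e=[22,28,130] → #
    (5,3)@(11, 7): e=[58,-8,130] → ·
    (3,4)@(7, 9): e=[2,68,110] → #
    (5,4)@(11, 9): e=[74,-4,110] → ·
    (3,5)@(7, 11): e=[18,72,90] → #
    (5,5)@(11, 11): e=[90,0,90] → ·  [on edge]
    (3,6)@(7, 13): e=[34,76,70] → #
    (5,6)@(11, 13): e=[106,4,70] → #
    (6,6)@(13, 13): e=[142,-32,70] → ·
    (2,7)@(5, 15): e=[14,116,50] → #
  covered (22 px):
    · · · · · · · · · · ·
    · · · · · · · · · · ·
    · · · · # · · · · · ·
    · · · · # · · · · · ·
    · · · # # · · · · · ·
    · · · # # · · · · · ·
    · · · # # # · · · · ·
    · · # # # # · · · · ·
    · · # # # # · · · · ·
    · # # # # # · · · · ·
    · · · · · · · · · · ·
T4:
  2·area = 48  (B↔C swapped to make it positive)
  edge (6, 11)→(8, 2): d=(2,-9) top-left  bias=+0
  edge (8, 2)→(12, 8): d=(4,6) right/bottom  bias=-1
  edge (12, 8)→(6, 11): d=(-6,3) right/bottom  bias=-1
    (4,2)@(9, 5): e=[15,6,27] → #
    (5,2)@(11, 5): e=[33,-6,21] → ·
    (3,3)@(7, 7): e=[1,26,21] → #
    (5,3)@(11, 7): e=[37,2,9] → #
    (6,3)@(13, 7): e=[55,-10,3] → ·
    (3,4)@(7, 9): e=[5,34,9] → #
    (5,4)@(11, 9): e=[41,10,-3] → ·
    (3,5)@(7, 11): e=[9,42,-3] → ·
    (4,5)@(9, 11): e=[27,30,-9] → ·
  covered (6 px):
    · · · · · · · · · · ·
    · · · · · · · · · · ·
    · · · · # · · · · · ·
    · · · # # # · · · · ·
    · · · # # · · · · · ·
    · · · · · · · · · · ·
    · · · · · · · · · · ·
    · · · · · · · · · · ·
    · · · · · · · · · · ·
    · · · · · · · · · · ·
    · · · · · · · · · · ·

Answer: 61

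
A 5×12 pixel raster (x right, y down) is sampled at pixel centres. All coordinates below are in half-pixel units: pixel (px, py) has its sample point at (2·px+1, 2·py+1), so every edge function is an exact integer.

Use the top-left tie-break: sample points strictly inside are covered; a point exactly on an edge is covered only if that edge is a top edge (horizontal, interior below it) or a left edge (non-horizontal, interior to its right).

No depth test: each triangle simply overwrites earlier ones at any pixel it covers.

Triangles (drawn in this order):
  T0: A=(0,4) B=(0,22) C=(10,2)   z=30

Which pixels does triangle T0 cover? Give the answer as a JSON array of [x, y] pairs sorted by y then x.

T0:
  2·area = 180  (B↔C swapped to make it positive)
  edge (0, 4)→(10, 2): d=(10,-2) top-left  bias=+0
  edge (10, 2)→(0, 22): d=(-10,20) right/bottom  bias=-1
  edge (0, 22)→(0, 4): d=(0,-18) top-left  bias=+0
    (2,1)@(5, 3): e=[0,90,90] → X  [on edge]
    (3,1)@(7, 3): e=[4,50,126] → X
    (4,1)@(9, 3): e=[8,10,162] → X
    (0,2)@(1, 5): e=[12,150,18] → X
    (1,2)@(3, 5): e=[16,110,54] → X
    (4,2)@(9, 5): e=[28,-10,162] → .
    (0,3)@(1, 7): e=[32,130,18] → X
    (4,3)@(9, 7): e=[48,-30,162] → .
    (0,4)@(1, 9): e=[52,110,18] → X
    (3,4)@(7, 9): e=[64,-10,126] → .
    (0,5)@(1, 11): e=[72,90,18] → X
    (3,5)@(7, 11): e=[84,-30,126] → .
  covered (23 px):
    . . . . .
    . . X X X
    X X X X .
    X X X X .
    X X X . .
    X X X . .
    X X . . .
    X X . . .
    X . . . .
    X . . . .
    . . . . .
    . . . . .

Final: [[2,1],[3,1],[4,1],[0,2],[1,2],[2,2],[3,2],[0,3],[1,3],[2,3],[3,3],[0,4],[1,4],[2,4],[0,5],[1,5],[2,5],[0,6],[1,6],[0,7],[1,7],[0,8],[0,9]]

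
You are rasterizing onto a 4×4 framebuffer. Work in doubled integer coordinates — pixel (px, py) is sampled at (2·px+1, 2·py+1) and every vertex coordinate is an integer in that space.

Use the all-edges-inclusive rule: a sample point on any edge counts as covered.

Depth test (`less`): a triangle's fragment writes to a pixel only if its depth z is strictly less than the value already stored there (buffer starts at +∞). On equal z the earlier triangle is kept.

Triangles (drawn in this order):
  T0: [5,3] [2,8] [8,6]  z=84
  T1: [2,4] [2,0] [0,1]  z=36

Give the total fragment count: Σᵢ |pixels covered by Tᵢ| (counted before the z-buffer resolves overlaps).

T0:
  2·area = 24  (B↔C swapped to make it positive)
  edge (5, 3)→(8, 6): d=(3,3) inclusive
  edge (8, 6)→(2, 8): d=(-6,2) inclusive
  edge (2, 8)→(5, 3): d=(3,-5) inclusive
    (1,0)@(3, 1): e=[0,40,-16] → ·  [on edge]
    (2,1)@(5, 3): e=[0,24,0] → █  [on edge]
    (3,1)@(7, 3): e=[-6,20,10] → ·
    (2,2)@(5, 5): e=[6,12,6] → █
    (3,2)@(7, 5): e=[0,8,16] → █  [on edge]
    (1,3)@(3, 7): e=[18,4,2] → █
    (2,3)@(5, 7): e=[12,0,12] → █  [on edge]
    (3,3)@(7, 7): e=[6,-4,22] → ·
  covered (5 px):
    · · · ·
    · · █ ·
    · · █ █
    · █ █ ·
T1:
  2·area = 8  (B↔C swapped to make it positive)
  edge (2, 4)→(0, 1): d=(-2,-3) inclusive
  edge (0, 1)→(2, 0): d=(2,-1) inclusive
  edge (2, 0)→(2, 4): d=(0,4) inclusive
    (0,0)@(1, 1): e=[3,1,4] → █
    (1,0)@(3, 1): e=[9,3,-4] → ·
    (0,1)@(1, 3): e=[-1,5,4] → ·
  covered (1 px):
    █ · · ·
    · · · ·
    · · · ·
    · · · ·

Result: 6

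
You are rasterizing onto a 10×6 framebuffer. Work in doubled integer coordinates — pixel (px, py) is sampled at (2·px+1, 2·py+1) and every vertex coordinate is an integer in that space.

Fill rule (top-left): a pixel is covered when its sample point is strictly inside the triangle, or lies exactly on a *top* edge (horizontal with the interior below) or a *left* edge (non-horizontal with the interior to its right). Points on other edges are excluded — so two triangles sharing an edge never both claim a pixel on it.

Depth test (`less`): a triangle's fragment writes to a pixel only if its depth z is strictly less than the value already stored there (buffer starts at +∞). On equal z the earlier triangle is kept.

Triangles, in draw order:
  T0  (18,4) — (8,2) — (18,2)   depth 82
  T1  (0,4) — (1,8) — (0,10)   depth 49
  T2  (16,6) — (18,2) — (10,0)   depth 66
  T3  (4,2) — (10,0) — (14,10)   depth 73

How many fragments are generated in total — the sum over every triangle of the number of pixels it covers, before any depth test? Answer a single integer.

T0:
  2·area = 20
  edge (18, 4)→(8, 2): d=(-10,-2) top-left  bias=+0
  edge (8, 2)→(18, 2): d=(10,0) top-left  bias=+0
  edge (18, 2)→(18, 4): d=(0,2) right/bottom  bias=-1
    (1,0)@(3, 1): e=[0,-10,30] → .  [on edge]
    (6,1)@(13, 3): e=[0,10,10] → X  [on edge]
    (7,1)@(15, 3): e=[4,10,6] → X
    (8,1)@(17, 3): e=[8,10,2] → X
    (9,1)@(19, 3): e=[12,10,-2] → .
    (6,2)@(13, 5): e=[-20,30,10] → .
    (7,2)@(15, 5): e=[-16,30,6] → .
    (8,2)@(17, 5): e=[-12,30,2] → .
  covered (3 px):
    . . . . . . . . . .
    . . . . . . X X X .
    . . . . . . . . . .
    . . . . . . . . . .
    . . . . . . . . . .
    . . . . . . . . . .
T1:
  2·area = 6
  edge (0, 4)→(1, 8): d=(1,4) right/bottom  bias=-1
  edge (1, 8)→(0, 10): d=(-1,2) right/bottom  bias=-1
  edge (0, 10)→(0, 4): d=(0,-6) top-left  bias=+0
  covered (0 px):
    . . . . . . . . . .
    . . . . . . . . . .
    . . . . . . . . . .
    . . . . . . . . . .
    . . . . . . . . . .
    . . . . . . . . . .
T2:
  2·area = 36  (B↔C swapped to make it positive)
  edge (16, 6)→(10, 0): d=(-6,-6) top-left  bias=+0
  edge (10, 0)→(18, 2): d=(8,2) right/bottom  bias=-1
  edge (18, 2)→(16, 6): d=(-2,4) right/bottom  bias=-1
    (5,0)@(11, 1): e=[0,6,30] → X  [on edge]
    (6,0)@(13, 1): e=[12,2,22] → X
    (7,0)@(15, 1): e=[24,-2,14] → .
    (5,1)@(11, 3): e=[-12,22,26] → .
    (6,1)@(13, 3): e=[0,18,18] → X  [on edge]
    (7,1)@(15, 3): e=[12,14,10] → X
    (8,1)@(17, 3): e=[24,10,2] → X
    (9,1)@(19, 3): e=[36,6,-6] → .
    (6,2)@(13, 5): e=[-12,34,14] → .
    (7,2)@(15, 5): e=[0,30,6] → X  [on edge]
    (8,2)@(17, 5): e=[12,26,-2] → .
    (7,3)@(15, 7): e=[-12,46,2] → .
    (8,3)@(17, 7): e=[0,42,-6] → .  [on edge]
    (9,4)@(19, 9): e=[0,54,-18] → .  [on edge]
  covered (6 px):
    . . . . . X X . . .
    . . . . . . X X X .
    . . . . . . . X . .
    . . . . . . . . . .
    . . . . . . . . . .
    . . . . . . . . . .
T3:
  2·area = 68
  edge (4, 2)→(10, 0): d=(6,-2) top-left  bias=+0
  edge (10, 0)→(14, 10): d=(4,10) right/bottom  bias=-1
  edge (14, 10)→(4, 2): d=(-10,-8) top-left  bias=+0
    (3,0)@(7, 1): e=[0,34,34] → X  [on edge]
    (4,0)@(9, 1): e=[4,14,50] → X
    (5,0)@(11, 1): e=[8,-6,66] → .
    (0,1)@(1, 3): e=[0,102,-34] → .  [on edge]
    (3,1)@(7, 3): e=[12,42,14] → X
    (5,1)@(11, 3): e=[20,2,46] → X
    (6,1)@(13, 3): e=[24,-18,62] → .
    (3,2)@(7, 5): e=[24,50,-6] → .
    (4,2)@(9, 5): e=[28,30,10] → X
    (6,2)@(13, 5): e=[36,-10,42] → .
    (4,3)@(9, 7): e=[40,38,-10] → .
    (5,3)@(11, 7): e=[44,18,6] → X
  covered (9 px):
    . . . X X . . . . .
    . . . X X X . . . .
    . . . . X X . . . .
    . . . . . X . . . .
    . . . . . . X . . .
    . . . . . . . . . .

Final: 18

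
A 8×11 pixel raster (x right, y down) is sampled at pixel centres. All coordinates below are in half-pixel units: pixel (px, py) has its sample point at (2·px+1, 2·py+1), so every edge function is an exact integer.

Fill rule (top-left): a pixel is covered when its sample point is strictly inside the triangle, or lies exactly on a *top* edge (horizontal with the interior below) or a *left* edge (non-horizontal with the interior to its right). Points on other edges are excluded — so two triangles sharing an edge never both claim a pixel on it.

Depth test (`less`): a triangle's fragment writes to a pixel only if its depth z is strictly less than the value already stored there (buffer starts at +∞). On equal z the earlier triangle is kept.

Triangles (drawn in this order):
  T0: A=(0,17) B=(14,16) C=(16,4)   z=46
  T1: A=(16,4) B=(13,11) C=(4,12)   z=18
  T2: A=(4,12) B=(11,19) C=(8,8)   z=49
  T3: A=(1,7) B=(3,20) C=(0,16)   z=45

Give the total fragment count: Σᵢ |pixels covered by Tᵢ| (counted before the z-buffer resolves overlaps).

T0:
  2·area = 166  (B↔C swapped to make it positive)
  edge (0, 17)→(16, 4): d=(16,-13) top-left  bias=+0
  edge (16, 4)→(14, 16): d=(-2,12) right/bottom  bias=-1
  edge (14, 16)→(0, 17): d=(-14,1) right/bottom  bias=-1
    (7,2)@(15, 5): e=[3,10,153] → █
    (6,3)@(13, 7): e=[9,30,127] → █
    (5,4)@(11, 9): e=[15,50,101] → █
    (4,5)@(9, 11): e=[21,70,75] → █
    (7,5)@(15, 11): e=[99,-2,69] → ·
    (2,6)@(5, 13): e=[1,114,51] → █
    (3,6)@(7, 13): e=[27,90,49] → █
    (7,6)@(15, 13): e=[131,-6,41] → ·
    (1,7)@(3, 15): e=[7,134,25] → █
    (7,7)@(15, 15): e=[163,-10,13] → ·
    (1,8)@(3, 17): e=[39,130,-3] → ·
    (2,8)@(5, 17): e=[65,106,-5] → ·
  covered (20 px):
    · · · · · · · ·
    · · · · · · · ·
    · · · · · · · █
    · · · · · · █ █
    · · · · · █ █ █
    · · · · █ █ █ ·
    · · █ █ █ █ █ ·
    · █ █ █ █ █ █ ·
    · · · · · · · ·
    · · · · · · · ·
    · · · · · · · ·
T1:
  2·area = 60
  edge (16, 4)→(13, 11): d=(-3,7) right/bottom  bias=-1
  edge (13, 11)→(4, 12): d=(-9,1) right/bottom  bias=-1
  edge (4, 12)→(16, 4): d=(12,-8) top-left  bias=+0
    (7,2)@(15, 5): e=[4,52,4] → █
    (6,3)@(13, 7): e=[12,36,12] → █
    (7,3)@(15, 7): e=[-2,34,28] → ·
    (4,4)@(9, 9): e=[34,22,4] → █
    (5,4)@(11, 9): e=[20,20,20] → █
    (7,4)@(15, 9): e=[-8,16,52] → ·
    (3,5)@(7, 11): e=[42,6,12] → █
    (6,5)@(13, 11): e=[0,0,60] → ·  [on edge]
    (3,6)@(7, 13): e=[36,-12,36] → ·
    (4,6)@(9, 13): e=[22,-14,52] → ·
    (5,6)@(11, 13): e=[8,-16,68] → ·
  covered (8 px):
    · · · · · · · ·
    · · · · · · · ·
    · · · · · · · █
    · · · · · · █ ·
    · · · · █ █ █ ·
    · · · █ █ █ · ·
    · · · · · · · ·
    · · · · · · · ·
    · · · · · · · ·
    · · · · · · · ·
    · · · · · · · ·
T2:
  2·area = 56  (B↔C swapped to make it positive)
  edge (4, 12)→(8, 8): d=(4,-4) top-left  bias=+0
  edge (8, 8)→(11, 19): d=(3,11) right/bottom  bias=-1
  edge (11, 19)→(4, 12): d=(-7,-7) top-left  bias=+0
    (7,0)@(15, 1): e=[0,-98,154] → ·  [on edge]
    (6,1)@(13, 3): e=[0,-70,126] → ·  [on edge]
    (5,2)@(11, 5): e=[0,-42,98] → ·  [on edge]
    (4,3)@(9, 7): e=[0,-14,70] → ·  [on edge]
    (0,4)@(1, 9): e=[-24,80,0] → ·  [on edge]
    (3,4)@(7, 9): e=[0,14,42] → █  [on edge]
    (4,4)@(9, 9): e=[8,-8,56] → ·
    (1,5)@(3, 11): e=[-8,64,0] → ·  [on edge]
    (2,5)@(5, 11): e=[0,42,14] → █  [on edge]
    (4,5)@(9, 11): e=[16,-2,42] → ·
    (1,6)@(3, 13): e=[0,70,-14] → ·  [on edge]
    (2,6)@(5, 13): e=[8,48,0] → █  [on edge]
    (0,7)@(1, 15): e=[0,98,-42] → ·  [on edge]
    (3,7)@(7, 15): e=[24,32,0] → █  [on edge]
    (4,8)@(9, 17): e=[40,16,0] → █  [on edge]
    (5,9)@(11, 19): e=[56,0,0] → ·  [on edge]
    (6,10)@(13, 21): e=[72,-16,0] → ·  [on edge]
  covered (9 px):
    · · · · · · · ·
    · · · · · · · ·
    · · · · · · · ·
    · · · · · · · ·
    · · · █ · · · ·
    · · █ █ · · · ·
    · · █ █ █ · · ·
    · · · █ █ · · ·
    · · · · █ · · ·
    · · · · · · · ·
    · · · · · · · ·
T3:
  2·area = 31
  edge (1, 7)→(3, 20): d=(2,13) right/bottom  bias=-1
  edge (3, 20)→(0, 16): d=(-3,-4) top-left  bias=+0
  edge (0, 16)→(1, 7): d=(1,-9) top-left  bias=+0
    (0,3)@(1, 7): e=[0,31,0] → ·  [on edge]
    (0,4)@(1, 9): e=[4,25,2] → █
    (1,4)@(3, 9): e=[-22,33,20] → ·
    (0,5)@(1, 11): e=[8,19,4] → █
    (1,5)@(3, 11): e=[-18,27,22] → ·
    (0,6)@(1, 13): e=[12,13,6] → █
    (1,6)@(3, 13): e=[-14,21,24] → ·
    (0,7)@(1, 15): e=[16,7,8] → █
    (1,7)@(3, 15): e=[-10,15,26] → ·
    (0,8)@(1, 17): e=[20,1,10] → █
    (1,8)@(3, 17): e=[-6,9,28] → ·
    (0,9)@(1, 19): e=[24,-5,12] → ·
  covered (5 px):
    · · · · · · · ·
    · · · · · · · ·
    · · · · · · · ·
    · · · · · · · ·
    █ · · · · · · ·
    █ · · · · · · ·
    █ · · · · · · ·
    █ · · · · · · ·
    █ · · · · · · ·
    · · · · · · · ·
    · · · · · · · ·

Answer: 42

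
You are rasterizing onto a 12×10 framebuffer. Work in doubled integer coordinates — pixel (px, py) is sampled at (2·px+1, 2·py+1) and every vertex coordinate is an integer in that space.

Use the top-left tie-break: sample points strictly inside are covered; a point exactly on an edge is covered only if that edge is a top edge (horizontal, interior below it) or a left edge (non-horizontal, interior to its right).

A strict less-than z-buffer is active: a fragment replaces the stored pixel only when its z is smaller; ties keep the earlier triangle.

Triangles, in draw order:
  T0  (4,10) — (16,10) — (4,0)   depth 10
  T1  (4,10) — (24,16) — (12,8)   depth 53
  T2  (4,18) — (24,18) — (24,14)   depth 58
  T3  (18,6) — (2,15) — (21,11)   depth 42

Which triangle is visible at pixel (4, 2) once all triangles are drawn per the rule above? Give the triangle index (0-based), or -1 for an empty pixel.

T0:
  2·area = 120  (B↔C swapped to make it positive)
  edge (4, 10)→(4, 0): d=(0,-10) top-left  bias=+0
  edge (4, 0)→(16, 10): d=(12,10) right/bottom  bias=-1
  edge (16, 10)→(4, 10): d=(-12,0) right/bottom  bias=-1
    (2,0)@(5, 1): e=[10,2,108] → █
    (3,0)@(7, 1): e=[30,-18,108] → ·
    (2,1)@(5, 3): e=[10,26,84] → █
    (3,1)@(7, 3): e=[30,6,84] → █
    (4,1)@(9, 3): e=[50,-14,84] → ·
    (2,2)@(5, 5): e=[10,50,60] → █
    (4,2)@(9, 5): e=[50,10,60] → █
    (5,2)@(11, 5): e=[70,-10,60] → ·
    (2,3)@(5, 7): e=[10,74,36] → █
    (5,3)@(11, 7): e=[70,14,36] → █
    (6,3)@(13, 7): e=[90,-6,36] → ·
    (2,4)@(5, 9): e=[10,98,12] → █
  covered (15 px):
    · · █ · · · · · · · · ·
    · · █ █ · · · · · · · ·
    · · █ █ █ · · · · · · ·
    · · █ █ █ █ · · · · · ·
    · · █ █ █ █ █ · · · · ·
    · · · · · · · · · · · ·
    · · · · · · · · · · · ·
    · · · · · · · · · · · ·
    · · · · · · · · · · · ·
    · · · · · · · · · · · ·
T1:
  2·area = 88  (B↔C swapped to make it positive)
  edge (4, 10)→(12, 8): d=(8,-2) top-left  bias=+0
  edge (12, 8)→(24, 16): d=(12,8) right/bottom  bias=-1
  edge (24, 16)→(4, 10): d=(-20,-6) top-left  bias=+0
    (4,4)@(9, 9): e=[2,36,50] → █
    (5,4)@(11, 9): e=[6,20,62] → █
    (6,4)@(13, 9): e=[10,4,74] → █
    (7,4)@(15, 9): e=[14,-12,86] → ·
    (4,5)@(9, 11): e=[18,60,10] → █
    (7,5)@(15, 11): e=[30,12,46] → █
    (8,5)@(17, 11): e=[34,-4,58] → ·
    (4,6)@(9, 13): e=[34,84,-30] → ·
    (5,6)@(11, 13): e=[38,68,-18] → ·
    (6,6)@(13, 13): e=[42,52,-6] → ·
    (7,6)@(15, 13): e=[46,36,6] → █
    (8,6)@(17, 13): e=[50,20,18] → █
  covered (11 px):
    · · · · · · · · · · · ·
    · · · · · · · · · · · ·
    · · · · · · · · · · · ·
    · · · · · · · · · · · ·
    · · · · █ █ █ · · · · ·
    · · · · █ █ █ █ · · · ·
    · · · · · · · █ █ █ · ·
    · · · · · · · · · · █ ·
    · · · · · · · · · · · ·
    · · · · · · · · · · · ·
T2:
  2·area = 80  (B↔C swapped to make it positive)
  edge (4, 18)→(24, 14): d=(20,-4) top-left  bias=+0
  edge (24, 14)→(24, 18): d=(0,4) right/bottom  bias=-1
  edge (24, 18)→(4, 18): d=(-20,0) right/bottom  bias=-1
    (9,7)@(19, 15): e=[0,20,60] → █  [on edge]
    (10,7)@(21, 15): e=[8,12,60] → █
    (11,7)@(23, 15): e=[16,4,60] → █
    (4,8)@(9, 17): e=[0,60,20] → █  [on edge]
    (5,8)@(11, 17): e=[8,52,20] → █
    (6,8)@(13, 17): e=[16,44,20] → █
    (7,8)@(15, 17): e=[24,36,20] → █
    (8,8)@(17, 17): e=[32,28,20] → █
    (4,9)@(9, 19): e=[40,60,-20] → ·
    (5,9)@(11, 19): e=[48,52,-20] → ·
    (6,9)@(13, 19): e=[56,44,-20] → ·
    (7,9)@(15, 19): e=[64,36,-20] → ·
  covered (11 px):
    · · · · · · · · · · · ·
    · · · · · · · · · · · ·
    · · · · · · · · · · · ·
    · · · · · · · · · · · ·
    · · · · · · · · · · · ·
    · · · · · · · · · · · ·
    · · · · · · · · · · · ·
    · · · · · · · · · █ █ █
    · · · · █ █ █ █ █ █ █ █
    · · · · · · · · · · · ·
T3:
  2·area = 107  (B↔C swapped to make it positive)
  edge (18, 6)→(21, 11): d=(3,5) right/bottom  bias=-1
  edge (21, 11)→(2, 15): d=(-19,4) right/bottom  bias=-1
  edge (2, 15)→(18, 6): d=(16,-9) top-left  bias=+0
    (7,0)@(15, 1): e=[0,214,-107] → ·  [on edge]
    (8,3)@(17, 7): e=[8,92,7] → █
    (9,3)@(19, 7): e=[-2,84,25] → ·
    (6,4)@(13, 9): e=[34,70,3] → █
    (7,4)@(15, 9): e=[24,62,21] → █
    (9,4)@(19, 9): e=[4,46,57] → █
    (10,4)@(21, 9): e=[-6,38,75] → ·
    (5,5)@(11, 11): e=[50,40,17] → █
    (10,5)@(21, 11): e=[0,0,107] → ·  [on edge]
    (3,6)@(7, 13): e=[76,18,13] → █
    (4,6)@(9, 13): e=[66,10,31] → █
    (6,6)@(13, 13): e=[46,-6,67] → ·
  covered (13 px):
    · · · · · · · · · · · ·
    · · · · · · · · · · · ·
    · · · · · · · · · · · ·
    · · · · · · · · █ · · ·
    · · · · · · █ █ █ █ · ·
    · · · · · █ █ █ █ █ · ·
    · · · █ █ █ · · · · · ·
    · · · · · · · · · · · ·
    · · · · · · · · · · · ·
    · · · · · · · · · · · ·

Z-buffer (winner per pixel, '.' = empty):
  . . 0 . . . . . . . . .
  . . 0 0 . . . . . . . .
  . . 0 0 0 . . . . . . .
  . . 0 0 0 0 . . 3 . . .
  . . 0 0 0 0 0 3 3 3 . .
  . . . . 1 3 3 3 3 3 . .
  . . . 3 3 3 . 1 1 1 . .
  . . . . . . . . . 2 1 2
  . . . . 2 2 2 2 2 2 2 2
  . . . . . . . . . . . .

Result: 0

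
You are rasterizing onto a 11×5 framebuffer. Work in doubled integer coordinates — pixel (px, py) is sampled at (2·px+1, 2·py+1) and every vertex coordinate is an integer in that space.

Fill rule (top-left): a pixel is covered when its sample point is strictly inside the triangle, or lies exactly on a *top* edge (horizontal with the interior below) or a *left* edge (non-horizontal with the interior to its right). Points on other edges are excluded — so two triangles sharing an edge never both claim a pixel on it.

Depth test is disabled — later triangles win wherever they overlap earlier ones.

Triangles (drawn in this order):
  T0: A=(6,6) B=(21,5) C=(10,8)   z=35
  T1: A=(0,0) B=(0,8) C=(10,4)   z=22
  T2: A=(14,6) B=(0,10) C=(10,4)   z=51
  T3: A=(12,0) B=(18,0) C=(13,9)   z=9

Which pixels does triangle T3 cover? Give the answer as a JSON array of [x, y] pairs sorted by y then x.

T0:
  2·area = 34
  edge (6, 6)→(21, 5): d=(15,-1) top-left  bias=+0
  edge (21, 5)→(10, 8): d=(-11,3) right/bottom  bias=-1
  edge (10, 8)→(6, 6): d=(-4,-2) top-left  bias=+0
    (10,2)@(21, 5): e=[0,0,34] → ·  [on edge]
    (4,3)@(9, 7): e=[18,14,2] → █
    (5,3)@(11, 7): e=[20,8,6] → █
    (6,3)@(13, 7): e=[22,2,10] → █
    (7,3)@(15, 7): e=[24,-4,14] → ·
    (4,4)@(9, 9): e=[48,-8,-6] → ·
    (5,4)@(11, 9): e=[50,-14,-2] → ·
    (6,4)@(13, 9): e=[52,-20,2] → ·
  covered (3 px):
    · · · · · · · · · · ·
    · · · · · · · · · · ·
    · · · · · · · · · · ·
    · · · · █ █ █ · · · ·
    · · · · · · · · · · ·
T1:
  2·area = 80  (B↔C swapped to make it positive)
  edge (0, 0)→(10, 4): d=(10,4) right/bottom  bias=-1
  edge (10, 4)→(0, 8): d=(-10,4) right/bottom  bias=-1
  edge (0, 8)→(0, 0): d=(0,-8) top-left  bias=+0
    (0,0)@(1, 1): e=[6,66,8] → █
    (1,0)@(3, 1): e=[-2,58,24] → ·
    (0,1)@(1, 3): e=[26,46,8] → █
    (1,1)@(3, 3): e=[18,38,24] → █
    (2,1)@(5, 3): e=[10,30,40] → █
    (3,1)@(7, 3): e=[2,22,56] → █
    (4,1)@(9, 3): e=[-6,14,72] → ·
    (0,2)@(1, 5): e=[46,26,8] → █
    (4,2)@(9, 5): e=[14,-6,72] → ·
    (0,3)@(1, 7): e=[66,6,8] → █
    (1,3)@(3, 7): e=[58,-2,24] → ·
    (2,3)@(5, 7): e=[50,-10,40] → ·
  covered (10 px):
    █ · · · · · · · · · ·
    █ █ █ █ · · · · · · ·
    █ █ █ █ · · · · · · ·
    █ · · · · · · · · · ·
    · · · · · · · · · · ·
T2:
  2·area = 44
  edge (14, 6)→(0, 10): d=(-14,4) right/bottom  bias=-1
  edge (0, 10)→(10, 4): d=(10,-6) top-left  bias=+0
  edge (10, 4)→(14, 6): d=(4,2) right/bottom  bias=-1
    (7,0)@(15, 1): e=[66,0,-22] → ·  [on edge]
    (4,2)@(9, 5): e=[34,4,6] → █
    (5,2)@(11, 5): e=[26,16,2] → █
    (6,2)@(13, 5): e=[18,28,-2] → ·
    (2,3)@(5, 7): e=[22,0,22] → █  [on edge]
    (3,3)@(7, 7): e=[14,12,18] → █
    (5,3)@(11, 7): e=[-2,36,10] → ·
    (1,4)@(3, 9): e=[2,8,34] → █
    (2,4)@(5, 9): e=[-6,20,30] → ·
    (3,4)@(7, 9): e=[-14,32,26] → ·
    (4,4)@(9, 9): e=[-22,44,22] → ·
  covered (6 px):
    · · · · · · · · · · ·
    · · · · · · · · · · ·
    · · · · █ █ · · · · ·
    · · █ █ █ · · · · · ·
    · █ · · · · · · · · ·
T3:
  2·area = 54
  edge (12, 0)→(18, 0): d=(6,0) top-left  bias=+0
  edge (18, 0)→(13, 9): d=(-5,9) right/bottom  bias=-1
  edge (13, 9)→(12, 0): d=(-1,-9) top-left  bias=+0
    (6,0)@(13, 1): e=[6,40,8] → █
    (7,0)@(15, 1): e=[6,22,26] → █
    (8,0)@(17, 1): e=[6,4,44] → █
    (9,0)@(19, 1): e=[6,-14,62] → ·
    (6,1)@(13, 3): e=[18,30,6] → █
    (8,1)@(17, 3): e=[18,-6,42] → ·
    (6,2)@(13, 5): e=[30,20,4] → █
    (8,2)@(17, 5): e=[30,-16,40] → ·
    (6,3)@(13, 7): e=[42,10,2] → █
    (7,3)@(15, 7): e=[42,-8,20] → ·
    (6,4)@(13, 9): e=[54,0,0] → ·  [on edge]
  covered (8 px):
    · · · · · · █ █ █ · ·
    · · · · · · █ █ · · ·
    · · · · · · █ █ · · ·
    · · · · · · █ · · · ·
    · · · · · · · · · · ·

Answer: [[6,0],[7,0],[8,0],[6,1],[7,1],[6,2],[7,2],[6,3]]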